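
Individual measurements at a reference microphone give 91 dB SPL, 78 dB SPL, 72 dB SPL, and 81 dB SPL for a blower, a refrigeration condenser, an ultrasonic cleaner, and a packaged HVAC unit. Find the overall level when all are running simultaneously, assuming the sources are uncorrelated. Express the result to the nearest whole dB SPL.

92 dB SPL

Incoherent sources combine by intensity addition: L_total = 10·log₁₀(Σ 10^(L_i/10)).
Σ 10^(L/10) = 10^(91/10) + 10^(78/10) + 10^(72/10) + 10^(81/10) = 1.464e+09.
L_total = 10·log₁₀(1.464e+09) = 91.65 dB SPL.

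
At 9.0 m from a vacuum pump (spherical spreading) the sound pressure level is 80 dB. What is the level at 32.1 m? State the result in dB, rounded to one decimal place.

69.0 dB

Spherical spreading from a point source gives a 20·log₁₀(r₂/r₁) drop.
L₂ = 80 − 20·log₁₀(32.1/9.0) = 80 − 11.045 = 68.95 dB.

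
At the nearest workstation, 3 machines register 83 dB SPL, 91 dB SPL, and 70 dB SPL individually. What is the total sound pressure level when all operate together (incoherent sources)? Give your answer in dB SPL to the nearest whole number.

For uncorrelated sources the intensities add, so convert each level to linear form, sum, and take 10·log₁₀ of the total.
Σ 10^(L/10) = 10^(83/10) + 10^(91/10) + 10^(70/10) = 1.468e+09.
L_total = 10·log₁₀(1.468e+09) = 91.67 dB SPL.

92 dB SPL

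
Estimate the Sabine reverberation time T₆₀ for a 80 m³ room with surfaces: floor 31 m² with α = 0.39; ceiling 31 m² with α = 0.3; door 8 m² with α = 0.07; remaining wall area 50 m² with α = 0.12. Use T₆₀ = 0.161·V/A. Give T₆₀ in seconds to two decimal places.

Summing Sᵢαᵢ: 31·0.39 + 31·0.3 + 8·0.07 + 50·0.12 = 27.95 m².
T₆₀ = 0.161·V/A = 0.161·80/27.95 = 0.461 s.

0.46 s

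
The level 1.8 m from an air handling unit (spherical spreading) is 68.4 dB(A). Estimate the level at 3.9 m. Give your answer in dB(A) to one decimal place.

For a point source, L₂ = L₁ − 20·log₁₀(r₂/r₁).
L₂ = 68.4 − 20·log₁₀(3.9/1.8) = 68.4 − 6.716 = 61.68 dB(A).

61.7 dB(A)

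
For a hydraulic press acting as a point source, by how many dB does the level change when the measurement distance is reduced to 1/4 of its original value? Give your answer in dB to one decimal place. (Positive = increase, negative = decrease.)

With spherical spreading the level changes by −20·log₁₀(r₂/r₁).
ΔL = −20·log₁₀(0.25) = +12.04 dB.

+12.0 dB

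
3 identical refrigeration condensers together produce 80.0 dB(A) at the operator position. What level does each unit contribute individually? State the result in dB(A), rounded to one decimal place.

75.2 dB(A)

For N identical incoherent sources L_total = L₁ + 10·log₁₀ N, so L₁ = 80.0 − 10·log₁₀(3) = 80.0 − 4.771.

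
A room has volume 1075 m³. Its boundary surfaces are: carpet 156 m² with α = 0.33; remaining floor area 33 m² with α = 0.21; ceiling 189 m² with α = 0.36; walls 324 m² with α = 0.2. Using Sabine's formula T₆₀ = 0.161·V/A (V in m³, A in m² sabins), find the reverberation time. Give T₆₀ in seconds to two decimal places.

0.90 s

A = Σ Sᵢαᵢ = 156·0.33 + 33·0.21 + 189·0.36 + 324·0.2 = 191.25 m².
T₆₀ = 0.161 × 1075 / 191.25 = 0.905 s.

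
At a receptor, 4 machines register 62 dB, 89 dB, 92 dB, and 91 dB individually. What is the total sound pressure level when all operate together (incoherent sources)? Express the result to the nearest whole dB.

96 dB

For uncorrelated sources the intensities add, so convert each level to linear form, sum, and take 10·log₁₀ of the total.
Σ 10^(L/10) = 10^(62/10) + 10^(89/10) + 10^(92/10) + 10^(91/10) = 3.640e+09.
L_total = 10·log₁₀(3.640e+09) = 95.61 dB.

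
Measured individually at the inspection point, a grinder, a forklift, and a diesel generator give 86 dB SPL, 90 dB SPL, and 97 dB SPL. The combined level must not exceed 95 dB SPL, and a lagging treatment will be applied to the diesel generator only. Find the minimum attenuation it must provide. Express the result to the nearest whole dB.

5 dB

Fixed contribution from the other sources: Σ 10^(L/10) = 10^(86/10) + 10^(90/10) = 1.398e+09 (91.46 dB SPL).
The limit corresponds to 10^(95/10) = 3.162e+09; subtracting the fixed part leaves 1.764e+09 for the diesel generator, i.e. 92.47 dB SPL.
So the diesel generator must be reduced from 97 to 92.47 dB SPL: IL = 4.53 dB.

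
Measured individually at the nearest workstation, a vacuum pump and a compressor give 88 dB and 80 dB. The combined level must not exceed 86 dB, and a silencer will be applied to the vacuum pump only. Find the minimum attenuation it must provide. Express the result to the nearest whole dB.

3 dB

Fixed contribution from the other source: Σ 10^(L/10) = 10^(80/10) = 1.000e+08 (80.00 dB).
The limit corresponds to 10^(86/10) = 3.981e+08; subtracting the fixed part leaves 2.981e+08 for the vacuum pump, i.e. 84.74 dB.
Required insertion loss = 88 − 84.74 = 3.26 dB.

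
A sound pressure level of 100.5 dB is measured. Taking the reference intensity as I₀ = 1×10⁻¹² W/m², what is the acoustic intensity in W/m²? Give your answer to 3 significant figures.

0.0112 W/m²

I = I₀·10^(L/10) = 10⁻¹² × 10^(100.5/10) = 10^(-1.950).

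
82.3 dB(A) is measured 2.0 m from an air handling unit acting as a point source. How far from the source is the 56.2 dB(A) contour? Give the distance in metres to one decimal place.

40.4 m

Point-source spreading drops the level by 20·log₁₀(r₂/r₁); inverting, r₂/r₁ = 10^(ΔL/20).
r₂ = 2.0·10^((82.3−56.2)/20) = 2.0·10^(26.1/20) = 40.37 m.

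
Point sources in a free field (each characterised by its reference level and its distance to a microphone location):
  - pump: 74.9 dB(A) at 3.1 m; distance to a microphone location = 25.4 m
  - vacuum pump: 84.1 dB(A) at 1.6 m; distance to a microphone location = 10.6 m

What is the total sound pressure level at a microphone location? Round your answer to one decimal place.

68.0 dB(A)

Propagate each source to the receiver with L = L_ref − 20·log₁₀(r/r_ref), then add intensities.
pump: 74.9 − 20·log₁₀(25.4/3.1) = 74.9 − 18.27 = 56.63 dB(A).
vacuum pump: 84.1 − 20·log₁₀(10.6/1.6) = 84.1 − 16.42 = 67.68 dB(A).
Σ 10^(L/10) = 6.317e+06 → L_total = 10·log₁₀(6.317e+06) = 68.00 dB(A).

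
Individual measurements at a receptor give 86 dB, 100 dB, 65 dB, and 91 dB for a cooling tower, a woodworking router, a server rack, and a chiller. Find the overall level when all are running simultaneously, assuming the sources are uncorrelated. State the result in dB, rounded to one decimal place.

Incoherent sources combine by intensity addition: L_total = 10·log₁₀(Σ 10^(L_i/10)).
Σ 10^(L/10) = 10^(86/10) + 10^(100/10) + 10^(65/10) + 10^(91/10) = 1.166e+10.
L_total = 10·log₁₀(1.166e+10) = 100.67 dB.

100.7 dB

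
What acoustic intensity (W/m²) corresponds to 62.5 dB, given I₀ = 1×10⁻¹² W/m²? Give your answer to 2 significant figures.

1.8e-06 W/m²

I = I₀·10^(L/10) = 10⁻¹² × 10^(62.5/10) = 10^(-5.750).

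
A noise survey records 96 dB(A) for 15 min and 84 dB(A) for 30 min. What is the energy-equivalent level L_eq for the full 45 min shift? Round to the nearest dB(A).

L_eq = 10·log₁₀[(1/T)·Σ tᵢ·10^(Lᵢ/10)] with T = 45 min.
Σ tᵢ·10^(Lᵢ/10) = 15·10^(96/10) + 30·10^(84/10) = 6.725e+10.
L_eq = 10·log₁₀(6.725e+10/45) = 91.74 dB(A).

92 dB(A)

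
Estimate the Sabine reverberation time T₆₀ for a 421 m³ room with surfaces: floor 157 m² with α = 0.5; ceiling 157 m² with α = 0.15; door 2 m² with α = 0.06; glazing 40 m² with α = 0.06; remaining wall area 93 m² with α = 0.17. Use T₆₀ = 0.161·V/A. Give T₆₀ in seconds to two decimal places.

0.56 s

Total absorption A = 157·0.5 + 157·0.15 + 2·0.06 + 40·0.06 + 93·0.17 = 120.38 m² sabins.
T₆₀ = 0.161·V/A = 0.161·421/120.38 = 0.563 s.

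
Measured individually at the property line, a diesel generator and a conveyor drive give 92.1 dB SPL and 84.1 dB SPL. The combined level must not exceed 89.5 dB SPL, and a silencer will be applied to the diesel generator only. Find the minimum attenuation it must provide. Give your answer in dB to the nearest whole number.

The untreated sources together contribute 10^(84.1/10) = 2.570e+08, i.e. 84.10 dB SPL.
The limit corresponds to 10^(89.5/10) = 8.913e+08; subtracting the fixed part leaves 6.342e+08 for the diesel generator, i.e. 88.02 dB SPL.
Required insertion loss = 92.1 − 88.02 = 4.08 dB.

4 dB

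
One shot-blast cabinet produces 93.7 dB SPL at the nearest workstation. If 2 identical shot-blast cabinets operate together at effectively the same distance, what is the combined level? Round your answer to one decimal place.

96.7 dB SPL

With 2 equal, uncorrelated contributions the intensity is 2× that of one unit, giving a rise of 10·log₁₀ 2.
L_total = 93.7 + 10·log₁₀(2) = 93.7 + 3.010 = 96.71 dB SPL.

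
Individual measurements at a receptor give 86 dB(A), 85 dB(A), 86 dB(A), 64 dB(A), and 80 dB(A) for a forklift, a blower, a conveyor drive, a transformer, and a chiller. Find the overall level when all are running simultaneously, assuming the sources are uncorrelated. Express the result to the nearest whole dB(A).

Incoherent sources combine by intensity addition: L_total = 10·log₁₀(Σ 10^(L_i/10)).
Σ 10^(L/10) = 10^(86/10) + 10^(85/10) + 10^(86/10) + 10^(64/10) + 10^(80/10) = 1.215e+09.
L_total = 10·log₁₀(1.215e+09) = 90.85 dB(A).

91 dB(A)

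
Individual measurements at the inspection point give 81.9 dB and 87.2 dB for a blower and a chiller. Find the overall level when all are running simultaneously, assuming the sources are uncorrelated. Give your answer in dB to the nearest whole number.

88 dB

Incoherent sources combine by intensity addition: L_total = 10·log₁₀(Σ 10^(L_i/10)).
Σ 10^(L/10) = 10^(81.9/10) + 10^(87.2/10) = 6.797e+08.
L_total = 10·log₁₀(6.797e+08) = 88.32 dB.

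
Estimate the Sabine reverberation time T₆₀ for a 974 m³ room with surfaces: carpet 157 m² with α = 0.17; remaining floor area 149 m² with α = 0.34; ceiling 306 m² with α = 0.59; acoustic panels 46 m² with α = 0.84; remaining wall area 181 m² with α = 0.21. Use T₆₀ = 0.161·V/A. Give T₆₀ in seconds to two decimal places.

A = Σ Sᵢαᵢ = 157·0.17 + 149·0.34 + 306·0.59 + 46·0.84 + 181·0.21 = 334.54 m².
T₆₀ = 0.161 × 974 / 334.54 = 0.469 s.

0.47 s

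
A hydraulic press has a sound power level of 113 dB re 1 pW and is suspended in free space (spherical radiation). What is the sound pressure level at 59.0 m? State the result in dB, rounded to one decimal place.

66.6 dB

Free-field spherical radiation: L_p = L_w − 10·log₁₀(4π·r²), r = 59.0 m.
4π·r² = 4.374e+04 m², 10·log₁₀ of that is 46.409 dB.
L_p = 113 − 46.409 = 66.59 dB.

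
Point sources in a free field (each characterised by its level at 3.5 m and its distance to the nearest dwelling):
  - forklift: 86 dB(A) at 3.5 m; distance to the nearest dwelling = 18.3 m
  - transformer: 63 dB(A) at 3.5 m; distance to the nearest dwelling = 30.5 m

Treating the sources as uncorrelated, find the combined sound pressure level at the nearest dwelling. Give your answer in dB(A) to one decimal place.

Propagate each source to the receiver with L = L_ref − 20·log₁₀(r/r_ref), then add intensities.
forklift: 86 − 20·log₁₀(18.3/3.5) = 86 − 14.37 = 71.63 dB(A).
transformer: 63 − 20·log₁₀(30.5/3.5) = 63 − 18.80 = 44.20 dB(A).
Σ 10^(L/10) = 1.459e+07 → L_total = 10·log₁₀(1.459e+07) = 71.64 dB(A).

71.6 dB(A)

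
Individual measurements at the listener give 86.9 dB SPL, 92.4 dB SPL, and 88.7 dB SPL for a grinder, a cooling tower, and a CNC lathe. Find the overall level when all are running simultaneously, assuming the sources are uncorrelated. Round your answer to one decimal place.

Incoherent sources combine by intensity addition: L_total = 10·log₁₀(Σ 10^(L_i/10)).
Σ 10^(L/10) = 10^(86.9/10) + 10^(92.4/10) + 10^(88.7/10) = 2.969e+09.
L_total = 10·log₁₀(2.969e+09) = 94.73 dB SPL.

94.7 dB SPL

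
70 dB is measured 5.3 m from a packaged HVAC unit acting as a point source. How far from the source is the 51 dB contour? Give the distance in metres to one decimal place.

The 19.0 dB drop corresponds to a distance ratio of 10^(19.0/20) for a point source.
r₂ = 5.3·10^((70−51)/20) = 5.3·10^(19.0/20) = 47.24 m.

47.2 m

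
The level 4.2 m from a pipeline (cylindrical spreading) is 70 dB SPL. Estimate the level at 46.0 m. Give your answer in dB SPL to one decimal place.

59.6 dB SPL

For a line source, L₂ = L₁ − 10·log₁₀(r₂/r₁).
L₂ = 70 − 10·log₁₀(46.0/4.2) = 70 − 10.395 = 59.60 dB SPL.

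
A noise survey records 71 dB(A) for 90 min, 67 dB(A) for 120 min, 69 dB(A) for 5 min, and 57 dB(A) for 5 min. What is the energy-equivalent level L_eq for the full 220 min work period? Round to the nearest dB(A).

69 dB(A)

Weight each interval's intensity by its duration and average over T = 220 min:
Σ tᵢ·10^(Lᵢ/10) = 90·10^(71/10) + 120·10^(67/10) + 5·10^(69/10) + 5·10^(57/10) = 1.777e+09.
L_eq = 10·log₁₀(1.777e+09/220) = 69.07 dB(A).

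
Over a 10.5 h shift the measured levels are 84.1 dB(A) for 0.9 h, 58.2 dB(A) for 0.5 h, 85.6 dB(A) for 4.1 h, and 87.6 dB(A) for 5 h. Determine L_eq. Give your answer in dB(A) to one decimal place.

Weight each interval's intensity by its duration and average over T = 10.5 h:
Σ tᵢ·10^(Lᵢ/10) = 0.9·10^(84.1/10) + 0.5·10^(58.2/10) + 4.1·10^(85.6/10) + 5·10^(87.6/10) = 4.597e+09.
L_eq = 10·log₁₀(4.597e+09/10.5) = 86.41 dB(A).

86.4 dB(A)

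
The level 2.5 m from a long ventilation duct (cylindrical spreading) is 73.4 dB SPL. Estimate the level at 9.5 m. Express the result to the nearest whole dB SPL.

For a line source, L₂ = L₁ − 10·log₁₀(r₂/r₁).
L₂ = 73.4 − 10·log₁₀(9.5/2.5) = 73.4 − 5.798 = 67.60 dB SPL.

68 dB SPL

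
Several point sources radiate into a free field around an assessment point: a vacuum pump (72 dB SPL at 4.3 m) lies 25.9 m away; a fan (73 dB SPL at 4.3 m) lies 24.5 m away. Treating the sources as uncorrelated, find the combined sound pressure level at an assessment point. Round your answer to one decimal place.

Apply inverse-square spreading to bring every level to the receiver, then sum 10^(L/10).
vacuum pump: 72 − 20·log₁₀(25.9/4.3) = 72 − 15.60 = 56.40 dB SPL.
fan: 73 − 20·log₁₀(24.5/4.3) = 73 − 15.11 = 57.89 dB SPL.
Σ 10^(L/10) = 1.051e+06 → L_total = 10·log₁₀(1.051e+06) = 60.22 dB SPL.

60.2 dB SPL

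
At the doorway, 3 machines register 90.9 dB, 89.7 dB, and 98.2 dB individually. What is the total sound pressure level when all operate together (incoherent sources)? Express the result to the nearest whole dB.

Incoherent sources combine by intensity addition: L_total = 10·log₁₀(Σ 10^(L_i/10)).
Σ 10^(L/10) = 10^(90.9/10) + 10^(89.7/10) + 10^(98.2/10) = 8.770e+09.
L_total = 10·log₁₀(8.770e+09) = 99.43 dB.

99 dB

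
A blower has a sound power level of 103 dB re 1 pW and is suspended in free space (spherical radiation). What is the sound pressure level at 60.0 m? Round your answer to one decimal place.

56.4 dB

The power spreads over a sphere of area 4π·r², so L_p = L_w − 10·log₁₀(4π·r²).
4π·r² = 4.524e+04 m², 10·log₁₀ of that is 46.555 dB.
L_p = 103 − 46.555 = 56.44 dB.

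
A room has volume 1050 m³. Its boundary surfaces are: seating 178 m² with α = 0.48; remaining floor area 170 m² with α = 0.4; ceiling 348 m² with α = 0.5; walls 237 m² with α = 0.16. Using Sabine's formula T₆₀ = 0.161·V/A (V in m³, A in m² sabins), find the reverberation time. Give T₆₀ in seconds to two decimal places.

A = Σ Sᵢαᵢ = 178·0.48 + 170·0.4 + 348·0.5 + 237·0.16 = 365.36 m².
T₆₀ = 0.161 × 1050 / 365.36 = 0.463 s.

0.46 s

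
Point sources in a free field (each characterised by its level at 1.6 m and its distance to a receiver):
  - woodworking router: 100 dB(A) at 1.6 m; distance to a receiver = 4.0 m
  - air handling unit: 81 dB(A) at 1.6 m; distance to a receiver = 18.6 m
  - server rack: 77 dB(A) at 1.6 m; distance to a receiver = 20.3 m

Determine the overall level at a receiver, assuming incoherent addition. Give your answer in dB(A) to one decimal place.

First find each source's level at the receiver (point-source: −20·log₁₀(r/r_ref)), then combine on an intensity basis.
woodworking router: 100 − 20·log₁₀(4.0/1.6) = 100 − 7.96 = 92.04 dB(A).
air handling unit: 81 − 20·log₁₀(18.6/1.6) = 81 − 21.31 = 59.69 dB(A).
server rack: 77 − 20·log₁₀(20.3/1.6) = 77 − 22.07 = 54.93 dB(A).
Σ 10^(L/10) = 1.601e+09 → L_total = 10·log₁₀(1.601e+09) = 92.04 dB(A).

92.0 dB(A)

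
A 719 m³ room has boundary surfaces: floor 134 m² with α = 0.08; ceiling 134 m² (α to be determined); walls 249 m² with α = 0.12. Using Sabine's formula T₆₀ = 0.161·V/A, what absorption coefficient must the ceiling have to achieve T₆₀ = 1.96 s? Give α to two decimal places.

Required total absorption A = 0.161·719/1.96 = 59.06 m².
Absorption from the other surfaces = 134·0.08 + 249·0.12 = 40.60 m², so the ceiling must supply 18.46 m² over 134 m².
α = 18.46/134 = 0.138.

0.14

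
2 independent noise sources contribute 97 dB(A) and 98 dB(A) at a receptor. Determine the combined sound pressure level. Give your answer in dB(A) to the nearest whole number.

Incoherent sources combine by intensity addition: L_total = 10·log₁₀(Σ 10^(L_i/10)).
Σ 10^(L/10) = 10^(97/10) + 10^(98/10) = 1.132e+10.
L_total = 10·log₁₀(1.132e+10) = 100.54 dB(A).

101 dB(A)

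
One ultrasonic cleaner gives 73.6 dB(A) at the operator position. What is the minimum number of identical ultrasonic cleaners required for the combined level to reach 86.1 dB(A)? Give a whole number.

The shortfall is 86.1 − 73.6 = 12.5 dB, and N units add 10·log₁₀ N, so need 10·log₁₀ N ≥ 12.5.
N ≥ 10^(12.5/10) = 17.783, so N = 18.

18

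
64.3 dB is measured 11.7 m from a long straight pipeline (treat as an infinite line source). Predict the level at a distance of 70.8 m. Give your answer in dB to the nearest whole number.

For a line source, L₂ = L₁ − 10·log₁₀(r₂/r₁).
L₂ = 64.3 − 10·log₁₀(70.8/11.7) = 64.3 − 7.818 = 56.48 dB.

56 dB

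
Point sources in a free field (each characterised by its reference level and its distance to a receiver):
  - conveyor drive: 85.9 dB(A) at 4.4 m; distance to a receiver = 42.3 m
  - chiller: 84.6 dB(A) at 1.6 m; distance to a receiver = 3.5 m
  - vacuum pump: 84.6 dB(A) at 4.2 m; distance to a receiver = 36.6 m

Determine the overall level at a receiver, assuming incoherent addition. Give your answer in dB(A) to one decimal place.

Apply inverse-square spreading to bring every level to the receiver, then sum 10^(L/10).
conveyor drive: 85.9 − 20·log₁₀(42.3/4.4) = 85.9 − 19.66 = 66.24 dB(A).
chiller: 84.6 − 20·log₁₀(3.5/1.6) = 84.6 − 6.80 = 77.80 dB(A).
vacuum pump: 84.6 − 20·log₁₀(36.6/4.2) = 84.6 − 18.80 = 65.80 dB(A).
Σ 10^(L/10) = 6.828e+07 → L_total = 10·log₁₀(6.828e+07) = 78.34 dB(A).

78.3 dB(A)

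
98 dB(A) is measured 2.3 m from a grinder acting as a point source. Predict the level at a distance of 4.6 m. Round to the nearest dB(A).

Point-source attenuation: ΔL = 20·log₁₀(r₂/r₁) = 20·log₁₀(4.6/2.3) = 6.021 dB.
L₂ = 98 − 20·log₁₀(4.6/2.3) = 98 − 6.021 = 91.98 dB(A).

92 dB(A)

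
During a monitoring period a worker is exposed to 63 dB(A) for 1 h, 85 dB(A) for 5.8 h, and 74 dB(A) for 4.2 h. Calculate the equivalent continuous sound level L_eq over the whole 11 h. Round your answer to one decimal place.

82.5 dB(A)

L_eq = 10·log₁₀[(1/T)·Σ tᵢ·10^(Lᵢ/10)] with T = 11 h.
Σ tᵢ·10^(Lᵢ/10) = 1·10^(63/10) + 5.8·10^(85/10) + 4.2·10^(74/10) = 1.942e+09.
L_eq = 10·log₁₀(1.942e+09/11) = 82.47 dB(A).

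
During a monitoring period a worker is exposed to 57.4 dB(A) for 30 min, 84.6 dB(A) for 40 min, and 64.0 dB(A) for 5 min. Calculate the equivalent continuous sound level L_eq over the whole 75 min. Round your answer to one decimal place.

81.9 dB(A)

The energy average is taken in the linear domain: L_eq = 10·log₁₀[(Σ tᵢ·10^(Lᵢ/10))/T], T = 75 min.
Σ tᵢ·10^(Lᵢ/10) = 30·10^(57.4/10) + 40·10^(84.6/10) + 5·10^(64.0/10) = 1.157e+10.
L_eq = 10·log₁₀(1.157e+10/75) = 81.88 dB(A).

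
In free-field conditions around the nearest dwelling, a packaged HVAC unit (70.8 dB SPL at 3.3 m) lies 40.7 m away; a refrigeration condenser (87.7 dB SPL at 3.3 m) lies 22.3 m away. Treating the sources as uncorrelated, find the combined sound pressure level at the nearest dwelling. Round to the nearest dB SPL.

Apply inverse-square spreading to bring every level to the receiver, then sum 10^(L/10).
packaged HVAC unit: 70.8 − 20·log₁₀(40.7/3.3) = 70.8 − 21.82 = 48.98 dB SPL.
refrigeration condenser: 87.7 − 20·log₁₀(22.3/3.3) = 87.7 − 16.60 = 71.10 dB SPL.
Σ 10^(L/10) = 1.297e+07 → L_total = 10·log₁₀(1.297e+07) = 71.13 dB SPL.

71 dB SPL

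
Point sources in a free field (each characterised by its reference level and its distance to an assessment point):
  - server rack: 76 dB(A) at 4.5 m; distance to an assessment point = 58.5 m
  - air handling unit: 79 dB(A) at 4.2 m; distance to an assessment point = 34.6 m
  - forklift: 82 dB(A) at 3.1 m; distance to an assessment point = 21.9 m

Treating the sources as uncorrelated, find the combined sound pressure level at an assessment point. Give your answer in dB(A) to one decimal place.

First find each source's level at the receiver (point-source: −20·log₁₀(r/r_ref)), then combine on an intensity basis.
server rack: 76 − 20·log₁₀(58.5/4.5) = 76 − 22.28 = 53.72 dB(A).
air handling unit: 79 − 20·log₁₀(34.6/4.2) = 79 − 18.32 = 60.68 dB(A).
forklift: 82 − 20·log₁₀(21.9/3.1) = 82 − 16.98 = 65.02 dB(A).
Σ 10^(L/10) = 4.582e+06 → L_total = 10·log₁₀(4.582e+06) = 66.61 dB(A).

66.6 dB(A)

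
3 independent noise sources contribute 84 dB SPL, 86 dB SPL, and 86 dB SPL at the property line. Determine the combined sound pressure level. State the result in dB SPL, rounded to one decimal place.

90.2 dB SPL

Incoherent sources combine by intensity addition: L_total = 10·log₁₀(Σ 10^(L_i/10)).
Σ 10^(L/10) = 10^(84/10) + 10^(86/10) + 10^(86/10) = 1.047e+09.
L_total = 10·log₁₀(1.047e+09) = 90.20 dB SPL.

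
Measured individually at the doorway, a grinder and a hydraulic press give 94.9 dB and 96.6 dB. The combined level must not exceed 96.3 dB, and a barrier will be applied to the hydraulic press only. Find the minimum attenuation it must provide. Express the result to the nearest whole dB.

Fixed contribution from the other source: Σ 10^(L/10) = 10^(94.9/10) = 3.090e+09 (94.90 dB).
To meet 96.3 dB overall, the treated hydraulic press may contribute at most 10^(96.3/10) − 3.090e+09 = 1.175e+09, i.e. 90.70 dB.
So the hydraulic press must be reduced from 96.6 to 90.70 dB: IL = 5.90 dB.

6 dB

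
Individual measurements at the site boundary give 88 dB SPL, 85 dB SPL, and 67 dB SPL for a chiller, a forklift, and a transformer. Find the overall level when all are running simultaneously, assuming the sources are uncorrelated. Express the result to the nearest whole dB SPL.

90 dB SPL

Incoherent sources combine by intensity addition: L_total = 10·log₁₀(Σ 10^(L_i/10)).
Σ 10^(L/10) = 10^(88/10) + 10^(85/10) + 10^(67/10) = 9.522e+08.
L_total = 10·log₁₀(9.522e+08) = 89.79 dB SPL.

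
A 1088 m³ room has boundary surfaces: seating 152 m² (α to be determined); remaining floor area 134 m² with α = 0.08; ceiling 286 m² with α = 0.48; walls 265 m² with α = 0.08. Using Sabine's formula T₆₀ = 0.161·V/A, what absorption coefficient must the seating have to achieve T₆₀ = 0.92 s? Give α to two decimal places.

From T₆₀ = 0.161·V/A, the target T₆₀ = 0.92 s needs A = 0.161·1088/0.92 = 190.40 m².
Absorption from the other surfaces = 134·0.08 + 286·0.48 + 265·0.08 = 169.20 m², so the seating must supply 21.20 m² over 152 m².
α = 21.20/152 = 0.139.

0.14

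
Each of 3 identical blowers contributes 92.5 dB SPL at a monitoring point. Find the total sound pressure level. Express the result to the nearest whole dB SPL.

With 3 equal, uncorrelated contributions the intensity is 3× that of one unit, giving a rise of 10·log₁₀ 3.
L_total = 92.5 + 10·log₁₀(3) = 92.5 + 4.771 = 97.27 dB SPL.

97 dB SPL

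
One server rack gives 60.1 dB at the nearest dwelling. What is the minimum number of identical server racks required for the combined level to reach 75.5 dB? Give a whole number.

35

N identical sources give L₁ + 10·log₁₀ N, so require 10·log₁₀ N ≥ 75.5 − 60.1 = 15.4 dB.
N ≥ 10^(15.4/10) = 34.674, so N = 35.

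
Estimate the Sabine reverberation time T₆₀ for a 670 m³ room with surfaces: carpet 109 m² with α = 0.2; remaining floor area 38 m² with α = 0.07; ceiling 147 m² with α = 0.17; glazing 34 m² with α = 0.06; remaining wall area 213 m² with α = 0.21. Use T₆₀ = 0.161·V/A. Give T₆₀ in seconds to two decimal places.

1.12 s

A = Σ Sᵢαᵢ = 109·0.2 + 38·0.07 + 147·0.17 + 34·0.06 + 213·0.21 = 96.22 m².
T₆₀ = 0.161 × 670 / 96.22 = 1.121 s.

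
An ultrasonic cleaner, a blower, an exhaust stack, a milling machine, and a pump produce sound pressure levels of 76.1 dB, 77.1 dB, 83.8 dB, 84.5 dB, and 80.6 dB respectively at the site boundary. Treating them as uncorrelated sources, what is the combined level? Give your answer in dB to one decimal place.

For uncorrelated sources the intensities add, so convert each level to linear form, sum, and take 10·log₁₀ of the total.
Σ 10^(L/10) = 10^(76.1/10) + 10^(77.1/10) + 10^(83.8/10) + 10^(84.5/10) + 10^(80.6/10) = 7.286e+08.
L_total = 10·log₁₀(7.286e+08) = 88.62 dB.

88.6 dB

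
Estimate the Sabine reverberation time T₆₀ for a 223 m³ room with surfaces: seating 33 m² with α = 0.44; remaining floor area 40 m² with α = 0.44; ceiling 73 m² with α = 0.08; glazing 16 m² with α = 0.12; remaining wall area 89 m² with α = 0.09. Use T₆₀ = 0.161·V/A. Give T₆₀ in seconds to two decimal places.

Total absorption A = 33·0.44 + 40·0.44 + 73·0.08 + 16·0.12 + 89·0.09 = 47.89 m² sabins.
T₆₀ = 0.161 × 223 / 47.89 = 0.750 s.

0.75 s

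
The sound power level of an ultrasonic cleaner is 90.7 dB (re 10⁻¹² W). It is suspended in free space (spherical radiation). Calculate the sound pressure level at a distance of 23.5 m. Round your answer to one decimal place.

L_p = L_w − 10·log₁₀(4π·r²) with r = 23.5 m.
4π·r² = 6940 m², 10·log₁₀ of that is 38.413 dB.
L_p = 90.7 − 38.413 = 52.29 dB.

52.3 dB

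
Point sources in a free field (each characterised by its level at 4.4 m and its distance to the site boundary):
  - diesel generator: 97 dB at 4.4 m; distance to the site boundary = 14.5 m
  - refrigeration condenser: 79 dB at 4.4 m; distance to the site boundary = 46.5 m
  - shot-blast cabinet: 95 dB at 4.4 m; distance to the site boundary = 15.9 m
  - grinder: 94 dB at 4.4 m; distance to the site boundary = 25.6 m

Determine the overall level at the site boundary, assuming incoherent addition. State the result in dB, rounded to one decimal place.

Propagate each source to the receiver with L = L_ref − 20·log₁₀(r/r_ref), then add intensities.
diesel generator: 97 − 20·log₁₀(14.5/4.4) = 97 − 10.36 = 86.64 dB.
refrigeration condenser: 79 − 20·log₁₀(46.5/4.4) = 79 − 20.48 = 58.52 dB.
shot-blast cabinet: 95 − 20·log₁₀(15.9/4.4) = 95 − 11.16 = 83.84 dB.
grinder: 94 − 20·log₁₀(25.6/4.4) = 94 − 15.30 = 78.70 dB.
Σ 10^(L/10) = 7.786e+08 → L_total = 10·log₁₀(7.786e+08) = 88.91 dB.

88.9 dB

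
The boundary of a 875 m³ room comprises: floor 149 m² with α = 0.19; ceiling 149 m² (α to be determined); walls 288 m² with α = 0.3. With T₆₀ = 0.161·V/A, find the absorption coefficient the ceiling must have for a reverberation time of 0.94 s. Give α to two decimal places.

0.24

From T₆₀ = 0.161·V/A, the target T₆₀ = 0.94 s needs A = 0.161·875/0.94 = 149.87 m².
Absorption from the other surfaces = 149·0.19 + 288·0.3 = 114.71 m², so the ceiling must supply 35.16 m² over 149 m².
α = 35.16/149 = 0.236.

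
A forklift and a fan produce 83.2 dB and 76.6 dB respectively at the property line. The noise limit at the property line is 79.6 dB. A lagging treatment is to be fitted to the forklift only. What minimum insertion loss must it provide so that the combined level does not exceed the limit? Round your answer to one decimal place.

6.6 dB

Fixed contribution from the other source: Σ 10^(L/10) = 10^(76.6/10) = 4.571e+07 (76.60 dB).
To meet 79.6 dB overall, the treated forklift may contribute at most 10^(79.6/10) − 4.571e+07 = 4.549e+07, i.e. 76.58 dB.
Required insertion loss = 83.2 − 76.58 = 6.62 dB.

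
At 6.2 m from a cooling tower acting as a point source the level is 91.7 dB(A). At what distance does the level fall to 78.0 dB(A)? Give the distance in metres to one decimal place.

30.0 m

Point-source spreading drops the level by 20·log₁₀(r₂/r₁); inverting, r₂/r₁ = 10^(ΔL/20).
r₂ = 6.2·10^((91.7−78.0)/20) = 6.2·10^(13.7/20) = 30.02 m.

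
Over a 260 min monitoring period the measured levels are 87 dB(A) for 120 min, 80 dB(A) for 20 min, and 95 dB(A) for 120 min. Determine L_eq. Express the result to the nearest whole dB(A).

92 dB(A)

L_eq = 10·log₁₀[(1/T)·Σ tᵢ·10^(Lᵢ/10)] with T = 260 min.
Σ tᵢ·10^(Lᵢ/10) = 120·10^(87/10) + 20·10^(80/10) + 120·10^(95/10) = 4.416e+11.
L_eq = 10·log₁₀(4.416e+11/260) = 92.30 dB(A).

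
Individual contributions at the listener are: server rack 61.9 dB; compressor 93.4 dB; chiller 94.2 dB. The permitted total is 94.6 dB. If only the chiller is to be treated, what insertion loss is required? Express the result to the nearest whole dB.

The untreated sources together contribute 10^(61.9/10) + 10^(93.4/10) = 2.189e+09, i.e. 93.40 dB.
To meet 94.6 dB overall, the treated chiller may contribute at most 10^(94.6/10) − 2.189e+09 = 6.947e+08, i.e. 88.42 dB.
Required insertion loss = 94.2 − 88.42 = 5.78 dB.

6 dB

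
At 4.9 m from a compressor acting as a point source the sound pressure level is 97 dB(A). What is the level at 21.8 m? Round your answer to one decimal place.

Spherical spreading from a point source gives a 20·log₁₀(r₂/r₁) drop.
L₂ = 97 − 20·log₁₀(21.8/4.9) = 97 − 12.965 = 84.03 dB(A).

84.0 dB(A)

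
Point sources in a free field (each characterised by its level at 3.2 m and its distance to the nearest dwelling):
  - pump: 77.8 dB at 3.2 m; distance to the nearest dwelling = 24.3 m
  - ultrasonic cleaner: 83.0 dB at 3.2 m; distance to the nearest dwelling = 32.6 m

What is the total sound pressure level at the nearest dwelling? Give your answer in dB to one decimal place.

Propagate each source to the receiver with L = L_ref − 20·log₁₀(r/r_ref), then add intensities.
pump: 77.8 − 20·log₁₀(24.3/3.2) = 77.8 − 17.61 = 60.19 dB.
ultrasonic cleaner: 83.0 − 20·log₁₀(32.6/3.2) = 83.0 − 20.16 = 62.84 dB.
Σ 10^(L/10) = 2.967e+06 → L_total = 10·log₁₀(2.967e+06) = 64.72 dB.

64.7 dB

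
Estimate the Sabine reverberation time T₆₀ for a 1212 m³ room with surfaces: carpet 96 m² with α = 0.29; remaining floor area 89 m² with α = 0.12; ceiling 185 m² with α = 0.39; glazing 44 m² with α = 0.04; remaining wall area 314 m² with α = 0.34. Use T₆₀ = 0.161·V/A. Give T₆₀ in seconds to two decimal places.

Summing Sᵢαᵢ: 96·0.29 + 89·0.12 + 185·0.39 + 44·0.04 + 314·0.34 = 219.19 m².
T₆₀ = 0.161 × 1212 / 219.19 = 0.890 s.

0.89 s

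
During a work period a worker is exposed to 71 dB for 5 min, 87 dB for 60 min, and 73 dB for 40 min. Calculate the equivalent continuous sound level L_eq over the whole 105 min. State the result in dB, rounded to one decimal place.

Weight each interval's intensity by its duration and average over T = 105 min:
Σ tᵢ·10^(Lᵢ/10) = 5·10^(71/10) + 60·10^(87/10) + 40·10^(73/10) = 3.093e+10.
L_eq = 10·log₁₀(3.093e+10/105) = 84.69 dB.

84.7 dB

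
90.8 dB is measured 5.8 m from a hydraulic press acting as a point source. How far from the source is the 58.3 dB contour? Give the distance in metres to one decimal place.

The 32.5 dB drop corresponds to a distance ratio of 10^(32.5/20) for a point source.
r₂ = 5.8·10^((90.8−58.3)/20) = 5.8·10^(32.5/20) = 244.58 m.

244.6 m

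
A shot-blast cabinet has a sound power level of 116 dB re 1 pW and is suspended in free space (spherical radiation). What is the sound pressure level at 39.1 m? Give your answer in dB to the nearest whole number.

73 dB

Free-field spherical radiation: L_p = L_w − 10·log₁₀(4π·r²), r = 39.1 m.
4π·r² = 1.921e+04 m², 10·log₁₀ of that is 42.836 dB.
L_p = 116 − 42.836 = 73.16 dB.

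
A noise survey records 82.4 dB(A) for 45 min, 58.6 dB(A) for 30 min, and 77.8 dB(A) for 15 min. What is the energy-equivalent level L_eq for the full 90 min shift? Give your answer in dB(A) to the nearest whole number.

80 dB(A)

The energy average is taken in the linear domain: L_eq = 10·log₁₀[(Σ tᵢ·10^(Lᵢ/10))/T], T = 90 min.
Σ tᵢ·10^(Lᵢ/10) = 45·10^(82.4/10) + 30·10^(58.6/10) + 15·10^(77.8/10) = 8.746e+09.
L_eq = 10·log₁₀(8.746e+09/90) = 79.88 dB(A).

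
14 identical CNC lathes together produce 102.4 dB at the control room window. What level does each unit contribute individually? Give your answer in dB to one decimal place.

90.9 dB

Dividing the total intensity by 14 lowers the level by 10·log₁₀ 14 = 11.461 dB: L₁ = 102.4 − 11.461.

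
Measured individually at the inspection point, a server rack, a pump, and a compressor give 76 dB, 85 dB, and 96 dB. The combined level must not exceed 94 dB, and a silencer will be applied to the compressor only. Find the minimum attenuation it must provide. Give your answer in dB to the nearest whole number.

Everything except the compressor sums to 10^(76/10) + 10^(85/10) = 3.560e+08 in linear terms, 85.51 dB.
The limit corresponds to 10^(94/10) = 2.512e+09; subtracting the fixed part leaves 2.156e+09 for the compressor, i.e. 93.34 dB.
Required insertion loss = 96 − 93.34 = 2.66 dB.

3 dB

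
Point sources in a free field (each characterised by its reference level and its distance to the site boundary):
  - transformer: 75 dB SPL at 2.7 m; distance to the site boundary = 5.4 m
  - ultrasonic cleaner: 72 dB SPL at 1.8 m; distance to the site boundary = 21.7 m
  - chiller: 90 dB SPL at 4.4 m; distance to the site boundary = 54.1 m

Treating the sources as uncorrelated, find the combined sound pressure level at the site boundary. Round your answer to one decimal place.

Apply inverse-square spreading to bring every level to the receiver, then sum 10^(L/10).
transformer: 75 − 20·log₁₀(5.4/2.7) = 75 − 6.02 = 68.98 dB SPL.
ultrasonic cleaner: 72 − 20·log₁₀(21.7/1.8) = 72 − 21.62 = 50.38 dB SPL.
chiller: 90 − 20·log₁₀(54.1/4.4) = 90 − 21.79 = 68.21 dB SPL.
Σ 10^(L/10) = 1.463e+07 → L_total = 10·log₁₀(1.463e+07) = 71.65 dB SPL.

71.7 dB SPL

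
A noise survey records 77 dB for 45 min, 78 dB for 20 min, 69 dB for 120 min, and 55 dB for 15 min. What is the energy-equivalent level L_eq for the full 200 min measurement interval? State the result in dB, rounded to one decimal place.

73.5 dB

Weight each interval's intensity by its duration and average over T = 200 min:
Σ tᵢ·10^(Lᵢ/10) = 45·10^(77/10) + 20·10^(78/10) + 120·10^(69/10) + 15·10^(55/10) = 4.475e+09.
L_eq = 10·log₁₀(4.475e+09/200) = 73.50 dB.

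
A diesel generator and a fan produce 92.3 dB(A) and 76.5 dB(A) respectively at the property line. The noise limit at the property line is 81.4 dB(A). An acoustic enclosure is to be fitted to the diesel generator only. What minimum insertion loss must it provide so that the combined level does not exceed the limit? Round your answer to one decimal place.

12.6 dB

The untreated sources together contribute 10^(76.5/10) = 4.467e+07, i.e. 76.50 dB(A).
To meet 81.4 dB(A) overall, the treated diesel generator may contribute at most 10^(81.4/10) − 4.467e+07 = 9.337e+07, i.e. 79.70 dB(A).
So the diesel generator must be reduced from 92.3 to 79.70 dB(A): IL = 12.60 dB.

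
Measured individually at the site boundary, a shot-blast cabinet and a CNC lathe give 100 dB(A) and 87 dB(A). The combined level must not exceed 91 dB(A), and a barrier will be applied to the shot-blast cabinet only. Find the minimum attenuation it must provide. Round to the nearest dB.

Everything except the shot-blast cabinet sums to 10^(87/10) = 5.012e+08 in linear terms, 87.00 dB(A).
The limit corresponds to 10^(91/10) = 1.259e+09; subtracting the fixed part leaves 7.577e+08 for the shot-blast cabinet, i.e. 88.80 dB(A).
Required insertion loss = 100 − 88.80 = 11.20 dB.

11 dB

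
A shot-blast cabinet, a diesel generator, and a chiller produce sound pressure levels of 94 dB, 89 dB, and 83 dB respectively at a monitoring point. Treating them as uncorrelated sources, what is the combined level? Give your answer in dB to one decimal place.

For uncorrelated sources the intensities add, so convert each level to linear form, sum, and take 10·log₁₀ of the total.
Σ 10^(L/10) = 10^(94/10) + 10^(89/10) + 10^(83/10) = 3.506e+09.
L_total = 10·log₁₀(3.506e+09) = 95.45 dB.

95.4 dB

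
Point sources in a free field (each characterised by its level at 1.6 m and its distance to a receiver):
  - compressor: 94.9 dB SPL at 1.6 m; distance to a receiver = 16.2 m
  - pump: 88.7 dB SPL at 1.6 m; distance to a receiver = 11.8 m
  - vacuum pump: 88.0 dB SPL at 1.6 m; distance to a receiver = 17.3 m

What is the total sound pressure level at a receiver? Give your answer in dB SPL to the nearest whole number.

77 dB SPL

Apply inverse-square spreading to bring every level to the receiver, then sum 10^(L/10).
compressor: 94.9 − 20·log₁₀(16.2/1.6) = 94.9 − 20.11 = 74.79 dB SPL.
pump: 88.7 − 20·log₁₀(11.8/1.6) = 88.7 − 17.36 = 71.34 dB SPL.
vacuum pump: 88.0 − 20·log₁₀(17.3/1.6) = 88.0 − 20.68 = 67.32 dB SPL.
Σ 10^(L/10) = 4.917e+07 → L_total = 10·log₁₀(4.917e+07) = 76.92 dB SPL.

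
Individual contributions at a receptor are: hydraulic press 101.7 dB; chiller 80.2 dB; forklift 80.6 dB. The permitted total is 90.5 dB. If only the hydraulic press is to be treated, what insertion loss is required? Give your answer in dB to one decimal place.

The untreated sources together contribute 10^(80.2/10) + 10^(80.6/10) = 2.195e+08, i.e. 83.41 dB.
The limit corresponds to 10^(90.5/10) = 1.122e+09; subtracting the fixed part leaves 9.025e+08 for the hydraulic press, i.e. 89.55 dB.
So the hydraulic press must be reduced from 101.7 to 89.55 dB: IL = 12.15 dB.

12.1 dB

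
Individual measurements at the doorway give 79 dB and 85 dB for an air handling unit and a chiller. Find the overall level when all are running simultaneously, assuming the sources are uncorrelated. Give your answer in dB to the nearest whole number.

86 dB

Incoherent sources combine by intensity addition: L_total = 10·log₁₀(Σ 10^(L_i/10)).
Σ 10^(L/10) = 10^(79/10) + 10^(85/10) = 3.957e+08.
L_total = 10·log₁₀(3.957e+08) = 85.97 dB.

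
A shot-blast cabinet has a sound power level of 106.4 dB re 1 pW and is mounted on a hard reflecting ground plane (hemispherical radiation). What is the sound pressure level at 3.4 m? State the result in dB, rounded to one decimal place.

Free-field hemispherical radiation: L_p = L_w − 10·log₁₀(2π·r²), r = 3.4 m.
2π·r² = 72.63 m², 10·log₁₀ of that is 18.611 dB.
L_p = 106.4 − 18.611 = 87.79 dB.

87.8 dB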